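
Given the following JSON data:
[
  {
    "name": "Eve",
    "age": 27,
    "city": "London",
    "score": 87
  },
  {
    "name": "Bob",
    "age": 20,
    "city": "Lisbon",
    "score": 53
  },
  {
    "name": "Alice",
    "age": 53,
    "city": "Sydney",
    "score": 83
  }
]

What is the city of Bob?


Looking up record where name = Bob
Record index: 1
Field 'city' = Lisbon

ANSWER: Lisbon


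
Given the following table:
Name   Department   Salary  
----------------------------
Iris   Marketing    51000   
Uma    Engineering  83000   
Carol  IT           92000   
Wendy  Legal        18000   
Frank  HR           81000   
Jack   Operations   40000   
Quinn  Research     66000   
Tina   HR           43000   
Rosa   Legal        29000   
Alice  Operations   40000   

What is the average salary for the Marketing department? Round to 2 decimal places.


Marketing department members:
  Iris: 51000
Sum = 51000
Count = 1
Average = 51000 / 1 = 51000.00

ANSWER: 51000.00


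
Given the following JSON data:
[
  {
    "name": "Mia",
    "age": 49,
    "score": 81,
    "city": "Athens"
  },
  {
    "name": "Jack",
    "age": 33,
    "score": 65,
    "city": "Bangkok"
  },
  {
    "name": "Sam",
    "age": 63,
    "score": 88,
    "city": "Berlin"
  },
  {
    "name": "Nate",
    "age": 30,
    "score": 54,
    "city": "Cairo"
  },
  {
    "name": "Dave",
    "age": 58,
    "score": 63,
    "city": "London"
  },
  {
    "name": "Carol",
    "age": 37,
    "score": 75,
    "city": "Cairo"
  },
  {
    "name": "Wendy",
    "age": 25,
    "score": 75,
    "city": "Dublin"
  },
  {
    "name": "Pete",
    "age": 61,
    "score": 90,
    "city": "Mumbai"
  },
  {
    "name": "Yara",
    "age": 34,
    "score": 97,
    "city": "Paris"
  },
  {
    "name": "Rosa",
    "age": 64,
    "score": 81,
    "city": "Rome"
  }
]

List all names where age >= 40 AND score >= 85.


Checking both conditions:
  Mia (age=49, score=81) -> no
  Jack (age=33, score=65) -> no
  Sam (age=63, score=88) -> YES
  Nate (age=30, score=54) -> no
  Dave (age=58, score=63) -> no
  Carol (age=37, score=75) -> no
  Wendy (age=25, score=75) -> no
  Pete (age=61, score=90) -> YES
  Yara (age=34, score=97) -> no
  Rosa (age=64, score=81) -> no


ANSWER: Sam, Pete


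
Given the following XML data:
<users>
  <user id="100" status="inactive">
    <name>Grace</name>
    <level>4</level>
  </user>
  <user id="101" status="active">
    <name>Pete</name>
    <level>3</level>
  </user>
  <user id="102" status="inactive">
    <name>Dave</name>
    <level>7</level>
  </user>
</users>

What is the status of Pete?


Finding user with name = Pete
user id="101" status="active"

ANSWER: active


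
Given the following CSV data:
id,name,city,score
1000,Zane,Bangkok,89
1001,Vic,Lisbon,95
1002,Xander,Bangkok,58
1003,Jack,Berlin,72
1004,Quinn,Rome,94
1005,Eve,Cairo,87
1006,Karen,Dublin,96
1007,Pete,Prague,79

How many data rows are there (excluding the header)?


Counting rows (excluding header):
Header: id,name,city,score
Data rows: 8

ANSWER: 8


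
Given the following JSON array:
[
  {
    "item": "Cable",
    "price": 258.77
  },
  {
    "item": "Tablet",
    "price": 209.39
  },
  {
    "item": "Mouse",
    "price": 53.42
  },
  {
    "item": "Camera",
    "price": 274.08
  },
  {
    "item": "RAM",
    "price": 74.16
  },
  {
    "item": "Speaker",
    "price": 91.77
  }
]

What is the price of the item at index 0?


Array index 0 -> Cable
price = 258.77

ANSWER: 258.77


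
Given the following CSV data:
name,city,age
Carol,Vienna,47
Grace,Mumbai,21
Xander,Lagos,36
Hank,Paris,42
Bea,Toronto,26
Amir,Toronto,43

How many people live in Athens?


Scanning city column for 'Athens':
Total matches: 0

ANSWER: 0


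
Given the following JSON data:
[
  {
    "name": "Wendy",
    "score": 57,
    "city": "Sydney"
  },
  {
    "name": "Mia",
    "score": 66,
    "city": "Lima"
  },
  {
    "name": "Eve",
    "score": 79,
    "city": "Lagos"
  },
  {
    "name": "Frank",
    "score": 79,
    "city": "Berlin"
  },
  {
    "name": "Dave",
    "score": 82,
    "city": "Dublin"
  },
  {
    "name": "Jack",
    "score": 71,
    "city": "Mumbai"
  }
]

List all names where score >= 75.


Filtering records where score >= 75:
  Wendy (score=57) -> no
  Mia (score=66) -> no
  Eve (score=79) -> YES
  Frank (score=79) -> YES
  Dave (score=82) -> YES
  Jack (score=71) -> no


ANSWER: Eve, Frank, Dave


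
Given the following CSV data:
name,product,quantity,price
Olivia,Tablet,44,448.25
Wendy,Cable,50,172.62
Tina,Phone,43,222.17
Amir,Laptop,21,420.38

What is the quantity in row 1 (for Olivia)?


Row 1: Olivia
Column 'quantity' = 44

ANSWER: 44


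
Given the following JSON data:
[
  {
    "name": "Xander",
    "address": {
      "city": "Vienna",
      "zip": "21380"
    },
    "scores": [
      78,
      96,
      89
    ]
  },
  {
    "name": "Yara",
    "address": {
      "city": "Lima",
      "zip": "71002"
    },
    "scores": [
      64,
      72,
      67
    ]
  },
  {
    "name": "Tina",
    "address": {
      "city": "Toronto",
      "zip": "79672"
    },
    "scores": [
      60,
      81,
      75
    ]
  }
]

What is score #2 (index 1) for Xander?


Path: records[0].scores[1]
Value: 96

ANSWER: 96


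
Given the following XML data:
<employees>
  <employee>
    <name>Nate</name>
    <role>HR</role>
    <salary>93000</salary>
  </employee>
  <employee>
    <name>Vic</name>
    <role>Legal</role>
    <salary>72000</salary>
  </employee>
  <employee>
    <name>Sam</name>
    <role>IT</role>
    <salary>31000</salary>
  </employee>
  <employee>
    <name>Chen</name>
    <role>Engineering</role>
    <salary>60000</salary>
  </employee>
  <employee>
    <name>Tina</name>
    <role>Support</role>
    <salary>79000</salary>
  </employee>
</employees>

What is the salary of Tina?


Searching for <employee> with <name>Tina</name>
Found at position 5
<salary>79000</salary>

ANSWER: 79000


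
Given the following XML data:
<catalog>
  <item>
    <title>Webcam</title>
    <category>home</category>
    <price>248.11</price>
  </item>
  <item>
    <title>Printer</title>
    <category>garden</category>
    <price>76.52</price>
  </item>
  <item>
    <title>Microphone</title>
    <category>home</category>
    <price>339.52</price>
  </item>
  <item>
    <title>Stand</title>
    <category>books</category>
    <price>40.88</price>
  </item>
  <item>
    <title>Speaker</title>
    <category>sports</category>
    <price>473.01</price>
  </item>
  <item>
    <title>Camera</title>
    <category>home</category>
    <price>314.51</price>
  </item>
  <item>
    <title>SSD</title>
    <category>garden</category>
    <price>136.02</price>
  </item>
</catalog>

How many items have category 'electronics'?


Scanning <item> elements for <category>electronics</category>:
Count: 0

ANSWER: 0


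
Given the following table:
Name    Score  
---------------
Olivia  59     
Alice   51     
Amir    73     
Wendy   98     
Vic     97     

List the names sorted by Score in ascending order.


Sorting by Score (ascending):
  Alice: 51
  Olivia: 59
  Amir: 73
  Vic: 97
  Wendy: 98


ANSWER: Alice, Olivia, Amir, Vic, Wendy


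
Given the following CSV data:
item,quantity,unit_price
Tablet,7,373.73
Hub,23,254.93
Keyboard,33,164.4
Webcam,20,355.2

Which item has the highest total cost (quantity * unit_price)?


Computing row totals:
  Tablet: 2616.11
  Hub: 5863.39
  Keyboard: 5425.2
  Webcam: 7104.0
Maximum: Webcam (7104.0)

ANSWER: Webcam


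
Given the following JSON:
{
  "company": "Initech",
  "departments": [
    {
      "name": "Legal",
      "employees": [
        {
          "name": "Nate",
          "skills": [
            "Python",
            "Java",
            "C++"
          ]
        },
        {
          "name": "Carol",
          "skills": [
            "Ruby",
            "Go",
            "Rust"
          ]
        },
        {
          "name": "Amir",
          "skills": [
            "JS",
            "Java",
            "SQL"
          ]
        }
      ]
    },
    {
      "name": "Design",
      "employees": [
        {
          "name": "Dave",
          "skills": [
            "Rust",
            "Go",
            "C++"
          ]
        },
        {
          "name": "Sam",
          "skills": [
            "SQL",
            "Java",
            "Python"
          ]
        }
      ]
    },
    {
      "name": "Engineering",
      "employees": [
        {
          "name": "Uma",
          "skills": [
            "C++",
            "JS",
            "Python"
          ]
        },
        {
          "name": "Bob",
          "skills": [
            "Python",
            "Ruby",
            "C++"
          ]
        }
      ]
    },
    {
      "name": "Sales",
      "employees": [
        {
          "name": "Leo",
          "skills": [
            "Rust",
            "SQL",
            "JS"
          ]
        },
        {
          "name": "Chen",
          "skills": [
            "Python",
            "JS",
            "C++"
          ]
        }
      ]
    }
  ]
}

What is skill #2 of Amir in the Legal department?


Path: departments[0].employees[2].skills[1]
Value: Java

ANSWER: Java


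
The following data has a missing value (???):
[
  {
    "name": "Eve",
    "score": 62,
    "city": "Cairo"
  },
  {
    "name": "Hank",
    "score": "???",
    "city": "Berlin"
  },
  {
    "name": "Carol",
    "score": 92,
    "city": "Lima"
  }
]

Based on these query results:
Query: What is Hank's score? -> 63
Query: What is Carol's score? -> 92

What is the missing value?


The missing value is Hank's score
From query: Hank's score = 63

ANSWER: 63


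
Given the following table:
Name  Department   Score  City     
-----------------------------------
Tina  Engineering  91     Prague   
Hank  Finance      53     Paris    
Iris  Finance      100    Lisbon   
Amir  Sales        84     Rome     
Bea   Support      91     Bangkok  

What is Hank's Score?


Row 2: Hank
Score = 53

ANSWER: 53


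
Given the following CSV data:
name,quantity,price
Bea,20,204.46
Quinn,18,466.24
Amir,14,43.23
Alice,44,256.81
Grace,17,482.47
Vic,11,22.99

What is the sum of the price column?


Values in 'price' column:
  Row 1: 204.46
  Row 2: 466.24
  Row 3: 43.23
  Row 4: 256.81
  Row 5: 482.47
  Row 6: 22.99
Sum = 204.46 + 466.24 + 43.23 + 256.81 + 482.47 + 22.99 = 1476.2

ANSWER: 1476.2


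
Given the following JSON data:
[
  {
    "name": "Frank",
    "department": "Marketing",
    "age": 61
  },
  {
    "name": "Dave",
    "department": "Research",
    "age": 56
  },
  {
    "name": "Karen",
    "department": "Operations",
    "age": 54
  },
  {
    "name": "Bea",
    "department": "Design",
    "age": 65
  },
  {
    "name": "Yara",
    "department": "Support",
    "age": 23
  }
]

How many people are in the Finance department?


Scanning records for department = Finance
  No matches found
Count: 0

ANSWER: 0


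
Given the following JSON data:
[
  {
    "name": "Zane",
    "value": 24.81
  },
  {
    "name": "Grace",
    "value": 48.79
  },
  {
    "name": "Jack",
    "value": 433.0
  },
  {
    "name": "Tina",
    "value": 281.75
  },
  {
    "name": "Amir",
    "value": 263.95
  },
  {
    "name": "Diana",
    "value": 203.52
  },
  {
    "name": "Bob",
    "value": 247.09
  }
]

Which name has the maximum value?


Comparing values:
  Zane: 24.81
  Grace: 48.79
  Jack: 433.0
  Tina: 281.75
  Amir: 263.95
  Diana: 203.52
  Bob: 247.09
Maximum: Jack (433.0)

ANSWER: Jack


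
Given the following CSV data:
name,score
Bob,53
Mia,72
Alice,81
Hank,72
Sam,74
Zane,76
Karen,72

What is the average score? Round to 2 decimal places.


Scores: 53, 72, 81, 72, 74, 76, 72
Sum = 500
Count = 7
Average = 500 / 7 = 71.43

ANSWER: 71.43


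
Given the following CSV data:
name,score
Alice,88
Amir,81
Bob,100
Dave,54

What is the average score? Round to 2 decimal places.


Scores: 88, 81, 100, 54
Sum = 323
Count = 4
Average = 323 / 4 = 80.75

ANSWER: 80.75


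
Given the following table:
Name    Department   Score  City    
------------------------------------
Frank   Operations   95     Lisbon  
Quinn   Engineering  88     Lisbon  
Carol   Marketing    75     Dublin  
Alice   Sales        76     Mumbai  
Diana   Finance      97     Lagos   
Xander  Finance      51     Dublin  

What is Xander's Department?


Row 6: Xander
Department = Finance

ANSWER: Finance


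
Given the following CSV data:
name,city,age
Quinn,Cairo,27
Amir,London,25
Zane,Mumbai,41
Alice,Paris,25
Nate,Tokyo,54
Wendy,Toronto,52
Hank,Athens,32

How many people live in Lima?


Scanning city column for 'Lima':
Total matches: 0

ANSWER: 0


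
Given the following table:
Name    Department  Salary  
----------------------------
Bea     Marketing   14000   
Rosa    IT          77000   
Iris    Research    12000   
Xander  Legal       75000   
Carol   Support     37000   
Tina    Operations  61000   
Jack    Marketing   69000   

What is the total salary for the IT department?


IT department members:
  Rosa: 77000
Total = 77000 = 77000

ANSWER: 77000


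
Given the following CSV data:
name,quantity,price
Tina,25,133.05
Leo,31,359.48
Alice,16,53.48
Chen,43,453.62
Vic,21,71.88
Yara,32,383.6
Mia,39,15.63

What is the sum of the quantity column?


Values in 'quantity' column:
  Row 1: 25
  Row 2: 31
  Row 3: 16
  Row 4: 43
  Row 5: 21
  Row 6: 32
  Row 7: 39
Sum = 25 + 31 + 16 + 43 + 21 + 32 + 39 = 207

ANSWER: 207


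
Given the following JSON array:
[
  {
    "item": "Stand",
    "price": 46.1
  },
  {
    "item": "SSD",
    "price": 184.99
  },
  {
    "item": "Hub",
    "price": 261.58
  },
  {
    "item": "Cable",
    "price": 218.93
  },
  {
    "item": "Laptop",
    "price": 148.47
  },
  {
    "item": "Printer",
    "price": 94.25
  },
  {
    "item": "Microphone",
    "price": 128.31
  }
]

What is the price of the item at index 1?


Array index 1 -> SSD
price = 184.99

ANSWER: 184.99


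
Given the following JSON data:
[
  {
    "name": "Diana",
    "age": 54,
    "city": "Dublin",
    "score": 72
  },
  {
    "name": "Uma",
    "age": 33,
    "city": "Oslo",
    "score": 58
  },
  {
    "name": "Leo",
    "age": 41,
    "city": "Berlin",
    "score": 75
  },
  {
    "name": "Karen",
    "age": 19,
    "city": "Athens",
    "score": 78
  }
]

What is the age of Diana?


Looking up record where name = Diana
Record index: 0
Field 'age' = 54

ANSWER: 54


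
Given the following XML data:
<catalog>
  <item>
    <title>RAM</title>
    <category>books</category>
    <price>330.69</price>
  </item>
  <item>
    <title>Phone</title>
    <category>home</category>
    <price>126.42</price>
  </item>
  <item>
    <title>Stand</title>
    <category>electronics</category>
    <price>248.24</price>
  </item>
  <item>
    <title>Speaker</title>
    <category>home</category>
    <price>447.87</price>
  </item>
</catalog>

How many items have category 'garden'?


Scanning <item> elements for <category>garden</category>:
Count: 0

ANSWER: 0


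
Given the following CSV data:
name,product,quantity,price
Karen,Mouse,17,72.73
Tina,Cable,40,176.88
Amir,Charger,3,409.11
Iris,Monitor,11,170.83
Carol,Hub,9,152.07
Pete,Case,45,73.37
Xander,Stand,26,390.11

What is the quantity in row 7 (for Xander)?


Row 7: Xander
Column 'quantity' = 26

ANSWER: 26


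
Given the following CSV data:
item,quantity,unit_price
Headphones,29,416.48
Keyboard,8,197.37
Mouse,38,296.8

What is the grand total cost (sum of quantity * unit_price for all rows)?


Computing row totals:
  Headphones: 29 * 416.48 = 12077.92
  Keyboard: 8 * 197.37 = 1578.96
  Mouse: 38 * 296.8 = 11278.4
Grand total = 12077.92 + 1578.96 + 11278.4 = 24935.28

ANSWER: 24935.28


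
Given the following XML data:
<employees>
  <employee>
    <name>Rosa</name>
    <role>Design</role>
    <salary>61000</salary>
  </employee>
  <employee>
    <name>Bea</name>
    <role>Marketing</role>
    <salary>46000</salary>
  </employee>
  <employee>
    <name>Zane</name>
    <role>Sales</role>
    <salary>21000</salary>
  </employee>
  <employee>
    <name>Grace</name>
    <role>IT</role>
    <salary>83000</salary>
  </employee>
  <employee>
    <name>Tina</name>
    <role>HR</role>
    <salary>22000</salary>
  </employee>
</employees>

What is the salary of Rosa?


Searching for <employee> with <name>Rosa</name>
Found at position 1
<salary>61000</salary>

ANSWER: 61000


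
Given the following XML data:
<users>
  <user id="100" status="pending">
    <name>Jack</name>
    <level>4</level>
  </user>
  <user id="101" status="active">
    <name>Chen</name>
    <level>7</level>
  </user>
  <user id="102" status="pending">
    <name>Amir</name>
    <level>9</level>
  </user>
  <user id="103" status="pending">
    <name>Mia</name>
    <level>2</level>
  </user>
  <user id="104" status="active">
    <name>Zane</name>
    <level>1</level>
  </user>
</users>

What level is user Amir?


Finding user: Amir
<level>9</level>

ANSWER: 9


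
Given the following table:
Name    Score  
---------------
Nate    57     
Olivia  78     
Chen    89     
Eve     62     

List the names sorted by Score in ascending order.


Sorting by Score (ascending):
  Nate: 57
  Eve: 62
  Olivia: 78
  Chen: 89


ANSWER: Nate, Eve, Olivia, Chen


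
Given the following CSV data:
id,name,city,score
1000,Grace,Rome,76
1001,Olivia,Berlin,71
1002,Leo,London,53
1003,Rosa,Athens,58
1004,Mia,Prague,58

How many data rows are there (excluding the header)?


Counting rows (excluding header):
Header: id,name,city,score
Data rows: 5

ANSWER: 5


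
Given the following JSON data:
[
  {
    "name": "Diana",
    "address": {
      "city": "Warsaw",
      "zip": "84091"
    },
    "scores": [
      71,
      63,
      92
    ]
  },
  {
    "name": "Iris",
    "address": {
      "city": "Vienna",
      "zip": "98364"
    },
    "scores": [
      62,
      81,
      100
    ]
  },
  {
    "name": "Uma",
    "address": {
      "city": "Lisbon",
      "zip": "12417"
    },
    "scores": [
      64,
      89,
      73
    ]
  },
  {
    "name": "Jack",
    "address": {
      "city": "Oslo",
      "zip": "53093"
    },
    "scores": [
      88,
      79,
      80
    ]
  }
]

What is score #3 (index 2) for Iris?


Path: records[1].scores[2]
Value: 100

ANSWER: 100


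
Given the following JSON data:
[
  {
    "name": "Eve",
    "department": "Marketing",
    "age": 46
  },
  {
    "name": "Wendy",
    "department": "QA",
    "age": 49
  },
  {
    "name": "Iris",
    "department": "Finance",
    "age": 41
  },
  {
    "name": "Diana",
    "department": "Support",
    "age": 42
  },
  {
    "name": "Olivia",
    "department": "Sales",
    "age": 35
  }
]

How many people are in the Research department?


Scanning records for department = Research
  No matches found
Count: 0

ANSWER: 0


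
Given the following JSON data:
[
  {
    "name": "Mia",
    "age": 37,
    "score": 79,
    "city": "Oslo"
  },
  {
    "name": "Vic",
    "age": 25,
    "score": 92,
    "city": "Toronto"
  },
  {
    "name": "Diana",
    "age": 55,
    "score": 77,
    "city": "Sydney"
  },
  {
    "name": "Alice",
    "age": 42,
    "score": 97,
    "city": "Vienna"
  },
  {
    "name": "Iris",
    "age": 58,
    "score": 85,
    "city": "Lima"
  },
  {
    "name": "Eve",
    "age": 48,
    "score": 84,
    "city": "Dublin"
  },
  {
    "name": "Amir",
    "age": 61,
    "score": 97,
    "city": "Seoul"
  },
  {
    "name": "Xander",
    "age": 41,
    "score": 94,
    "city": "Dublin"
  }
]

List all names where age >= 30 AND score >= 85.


Checking both conditions:
  Mia (age=37, score=79) -> no
  Vic (age=25, score=92) -> no
  Diana (age=55, score=77) -> no
  Alice (age=42, score=97) -> YES
  Iris (age=58, score=85) -> YES
  Eve (age=48, score=84) -> no
  Amir (age=61, score=97) -> YES
  Xander (age=41, score=94) -> YES


ANSWER: Alice, Iris, Amir, Xander


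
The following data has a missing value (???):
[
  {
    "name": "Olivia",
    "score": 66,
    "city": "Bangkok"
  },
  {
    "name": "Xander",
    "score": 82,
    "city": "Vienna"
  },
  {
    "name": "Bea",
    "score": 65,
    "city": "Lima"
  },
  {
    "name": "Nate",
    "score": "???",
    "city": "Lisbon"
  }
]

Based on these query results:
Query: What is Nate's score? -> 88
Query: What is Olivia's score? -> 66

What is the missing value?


The missing value is Nate's score
From query: Nate's score = 88

ANSWER: 88


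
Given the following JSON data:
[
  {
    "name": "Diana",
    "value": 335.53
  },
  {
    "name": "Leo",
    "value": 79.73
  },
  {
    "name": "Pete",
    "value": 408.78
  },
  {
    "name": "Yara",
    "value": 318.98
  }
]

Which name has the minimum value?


Comparing values:
  Diana: 335.53
  Leo: 79.73
  Pete: 408.78
  Yara: 318.98
Minimum: Leo (79.73)

ANSWER: Leo


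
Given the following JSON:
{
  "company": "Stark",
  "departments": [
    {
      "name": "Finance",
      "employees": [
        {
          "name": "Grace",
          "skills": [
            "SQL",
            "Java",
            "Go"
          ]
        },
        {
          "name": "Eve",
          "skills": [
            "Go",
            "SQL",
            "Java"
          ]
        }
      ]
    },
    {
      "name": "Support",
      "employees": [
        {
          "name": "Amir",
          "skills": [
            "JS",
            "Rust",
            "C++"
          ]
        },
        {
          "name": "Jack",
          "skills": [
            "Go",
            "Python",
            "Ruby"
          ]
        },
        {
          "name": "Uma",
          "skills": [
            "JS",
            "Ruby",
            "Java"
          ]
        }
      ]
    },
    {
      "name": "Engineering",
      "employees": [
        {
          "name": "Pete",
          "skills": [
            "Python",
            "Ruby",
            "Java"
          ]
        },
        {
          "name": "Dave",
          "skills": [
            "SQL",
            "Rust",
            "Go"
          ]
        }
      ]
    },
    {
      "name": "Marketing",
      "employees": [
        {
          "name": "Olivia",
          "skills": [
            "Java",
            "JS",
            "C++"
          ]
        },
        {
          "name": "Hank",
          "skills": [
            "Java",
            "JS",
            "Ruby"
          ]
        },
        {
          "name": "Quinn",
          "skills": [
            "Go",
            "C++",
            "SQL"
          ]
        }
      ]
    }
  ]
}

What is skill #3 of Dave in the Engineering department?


Path: departments[2].employees[1].skills[2]
Value: Go

ANSWER: Go


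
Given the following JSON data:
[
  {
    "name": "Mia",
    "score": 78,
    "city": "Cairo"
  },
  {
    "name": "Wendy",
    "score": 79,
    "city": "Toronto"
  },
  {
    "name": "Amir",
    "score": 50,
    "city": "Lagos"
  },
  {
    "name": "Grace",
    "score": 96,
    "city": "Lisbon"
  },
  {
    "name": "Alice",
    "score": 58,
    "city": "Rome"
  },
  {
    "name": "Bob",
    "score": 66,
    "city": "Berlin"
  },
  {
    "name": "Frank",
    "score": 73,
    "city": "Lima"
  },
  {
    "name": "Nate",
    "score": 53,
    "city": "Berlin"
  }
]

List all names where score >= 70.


Filtering records where score >= 70:
  Mia (score=78) -> YES
  Wendy (score=79) -> YES
  Amir (score=50) -> no
  Grace (score=96) -> YES
  Alice (score=58) -> no
  Bob (score=66) -> no
  Frank (score=73) -> YES
  Nate (score=53) -> no


ANSWER: Mia, Wendy, Grace, Frank


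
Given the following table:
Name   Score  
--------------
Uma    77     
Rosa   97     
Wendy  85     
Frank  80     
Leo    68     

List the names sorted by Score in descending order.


Sorting by Score (descending):
  Rosa: 97
  Wendy: 85
  Frank: 80
  Uma: 77
  Leo: 68


ANSWER: Rosa, Wendy, Frank, Uma, Leo


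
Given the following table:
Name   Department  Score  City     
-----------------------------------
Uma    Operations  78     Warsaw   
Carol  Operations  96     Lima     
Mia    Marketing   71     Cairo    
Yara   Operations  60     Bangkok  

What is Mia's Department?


Row 3: Mia
Department = Marketing

ANSWER: Marketing


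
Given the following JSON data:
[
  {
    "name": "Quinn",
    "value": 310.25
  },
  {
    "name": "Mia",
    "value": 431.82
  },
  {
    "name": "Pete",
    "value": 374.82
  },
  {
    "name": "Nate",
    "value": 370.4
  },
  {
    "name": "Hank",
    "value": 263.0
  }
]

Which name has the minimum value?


Comparing values:
  Quinn: 310.25
  Mia: 431.82
  Pete: 374.82
  Nate: 370.4
  Hank: 263.0
Minimum: Hank (263.0)

ANSWER: Hank


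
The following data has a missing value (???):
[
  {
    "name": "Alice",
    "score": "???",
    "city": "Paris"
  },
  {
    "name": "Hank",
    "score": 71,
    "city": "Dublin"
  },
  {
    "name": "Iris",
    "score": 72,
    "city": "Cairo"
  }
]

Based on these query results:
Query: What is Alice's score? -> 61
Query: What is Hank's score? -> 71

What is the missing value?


The missing value is Alice's score
From query: Alice's score = 61

ANSWER: 61


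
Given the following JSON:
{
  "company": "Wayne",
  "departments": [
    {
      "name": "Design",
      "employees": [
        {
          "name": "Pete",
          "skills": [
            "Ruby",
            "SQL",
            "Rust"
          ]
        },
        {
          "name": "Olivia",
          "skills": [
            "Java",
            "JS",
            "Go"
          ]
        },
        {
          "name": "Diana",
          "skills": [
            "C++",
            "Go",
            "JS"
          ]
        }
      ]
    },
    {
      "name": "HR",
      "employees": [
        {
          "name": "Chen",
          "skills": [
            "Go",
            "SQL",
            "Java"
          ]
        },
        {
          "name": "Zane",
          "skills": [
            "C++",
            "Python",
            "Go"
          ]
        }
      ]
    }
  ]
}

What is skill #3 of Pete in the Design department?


Path: departments[0].employees[0].skills[2]
Value: Rust

ANSWER: Rust


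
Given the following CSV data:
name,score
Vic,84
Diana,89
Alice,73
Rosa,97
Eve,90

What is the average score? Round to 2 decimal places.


Scores: 84, 89, 73, 97, 90
Sum = 433
Count = 5
Average = 433 / 5 = 86.60

ANSWER: 86.60


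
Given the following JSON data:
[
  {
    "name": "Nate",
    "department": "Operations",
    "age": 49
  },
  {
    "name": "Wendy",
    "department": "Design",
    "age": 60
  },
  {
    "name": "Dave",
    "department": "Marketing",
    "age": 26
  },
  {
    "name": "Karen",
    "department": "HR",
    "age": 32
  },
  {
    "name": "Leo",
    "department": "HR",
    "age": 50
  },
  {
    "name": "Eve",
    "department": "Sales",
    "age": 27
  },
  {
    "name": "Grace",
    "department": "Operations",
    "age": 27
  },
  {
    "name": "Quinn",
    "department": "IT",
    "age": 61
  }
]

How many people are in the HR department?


Scanning records for department = HR
  Record 3: Karen
  Record 4: Leo
Count: 2

ANSWER: 2


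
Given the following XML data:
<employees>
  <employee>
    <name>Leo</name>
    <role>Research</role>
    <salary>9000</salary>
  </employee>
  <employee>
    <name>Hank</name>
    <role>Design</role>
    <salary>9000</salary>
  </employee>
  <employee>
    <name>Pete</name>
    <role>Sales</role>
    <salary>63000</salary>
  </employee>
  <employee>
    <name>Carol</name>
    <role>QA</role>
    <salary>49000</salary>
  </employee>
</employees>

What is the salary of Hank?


Searching for <employee> with <name>Hank</name>
Found at position 2
<salary>9000</salary>

ANSWER: 9000


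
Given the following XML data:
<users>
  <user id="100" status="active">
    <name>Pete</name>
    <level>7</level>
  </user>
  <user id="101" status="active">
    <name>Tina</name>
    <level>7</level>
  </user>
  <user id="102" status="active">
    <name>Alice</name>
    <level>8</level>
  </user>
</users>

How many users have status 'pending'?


Counting users with status='pending':
Count: 0

ANSWER: 0


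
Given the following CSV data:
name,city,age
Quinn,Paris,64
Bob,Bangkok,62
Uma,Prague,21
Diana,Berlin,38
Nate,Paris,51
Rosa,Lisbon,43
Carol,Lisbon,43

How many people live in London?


Scanning city column for 'London':
Total matches: 0

ANSWER: 0


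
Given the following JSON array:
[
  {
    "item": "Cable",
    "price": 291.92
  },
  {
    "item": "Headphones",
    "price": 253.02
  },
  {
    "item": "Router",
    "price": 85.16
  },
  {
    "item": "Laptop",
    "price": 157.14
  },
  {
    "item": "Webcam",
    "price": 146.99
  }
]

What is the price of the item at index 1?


Array index 1 -> Headphones
price = 253.02

ANSWER: 253.02


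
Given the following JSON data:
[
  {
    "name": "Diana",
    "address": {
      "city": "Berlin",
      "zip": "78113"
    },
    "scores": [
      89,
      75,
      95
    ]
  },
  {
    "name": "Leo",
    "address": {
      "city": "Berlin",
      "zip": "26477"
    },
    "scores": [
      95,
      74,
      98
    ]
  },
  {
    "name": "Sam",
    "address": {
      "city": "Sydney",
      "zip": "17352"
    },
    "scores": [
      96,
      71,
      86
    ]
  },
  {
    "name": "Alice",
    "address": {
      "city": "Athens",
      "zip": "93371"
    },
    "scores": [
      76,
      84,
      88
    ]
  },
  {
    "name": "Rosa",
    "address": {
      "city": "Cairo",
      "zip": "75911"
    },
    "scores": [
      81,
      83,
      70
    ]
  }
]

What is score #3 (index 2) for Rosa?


Path: records[4].scores[2]
Value: 70

ANSWER: 70


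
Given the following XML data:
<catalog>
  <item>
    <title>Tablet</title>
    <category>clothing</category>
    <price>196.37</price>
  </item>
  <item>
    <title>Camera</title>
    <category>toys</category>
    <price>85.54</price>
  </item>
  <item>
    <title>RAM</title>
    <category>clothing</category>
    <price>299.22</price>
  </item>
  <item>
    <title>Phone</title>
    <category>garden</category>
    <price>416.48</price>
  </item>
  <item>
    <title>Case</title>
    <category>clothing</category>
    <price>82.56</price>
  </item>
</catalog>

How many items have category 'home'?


Scanning <item> elements for <category>home</category>:
Count: 0

ANSWER: 0


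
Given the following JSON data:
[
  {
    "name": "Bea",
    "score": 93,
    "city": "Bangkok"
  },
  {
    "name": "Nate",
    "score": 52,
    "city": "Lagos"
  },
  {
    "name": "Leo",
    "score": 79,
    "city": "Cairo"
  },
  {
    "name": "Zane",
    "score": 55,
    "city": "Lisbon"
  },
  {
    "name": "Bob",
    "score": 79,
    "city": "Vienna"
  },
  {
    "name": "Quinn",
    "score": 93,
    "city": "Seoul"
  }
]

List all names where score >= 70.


Filtering records where score >= 70:
  Bea (score=93) -> YES
  Nate (score=52) -> no
  Leo (score=79) -> YES
  Zane (score=55) -> no
  Bob (score=79) -> YES
  Quinn (score=93) -> YES


ANSWER: Bea, Leo, Bob, Quinn


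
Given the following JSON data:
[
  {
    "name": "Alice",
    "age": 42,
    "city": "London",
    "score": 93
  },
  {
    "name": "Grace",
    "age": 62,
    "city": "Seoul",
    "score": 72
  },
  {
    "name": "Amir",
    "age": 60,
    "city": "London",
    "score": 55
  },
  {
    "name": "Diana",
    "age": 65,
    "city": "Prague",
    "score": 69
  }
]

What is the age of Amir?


Looking up record where name = Amir
Record index: 2
Field 'age' = 60

ANSWER: 60


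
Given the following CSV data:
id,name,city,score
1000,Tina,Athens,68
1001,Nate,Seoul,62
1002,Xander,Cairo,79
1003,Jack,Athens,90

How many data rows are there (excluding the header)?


Counting rows (excluding header):
Header: id,name,city,score
Data rows: 4

ANSWER: 4


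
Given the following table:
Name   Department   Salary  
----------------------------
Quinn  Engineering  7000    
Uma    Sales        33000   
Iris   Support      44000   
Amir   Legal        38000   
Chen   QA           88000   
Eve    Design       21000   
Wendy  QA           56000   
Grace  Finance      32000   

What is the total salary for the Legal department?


Legal department members:
  Amir: 38000
Total = 38000 = 38000

ANSWER: 38000


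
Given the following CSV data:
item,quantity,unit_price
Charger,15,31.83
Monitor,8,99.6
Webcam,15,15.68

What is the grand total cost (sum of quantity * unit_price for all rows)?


Computing row totals:
  Charger: 15 * 31.83 = 477.45
  Monitor: 8 * 99.6 = 796.8
  Webcam: 15 * 15.68 = 235.2
Grand total = 477.45 + 796.8 + 235.2 = 1509.45

ANSWER: 1509.45


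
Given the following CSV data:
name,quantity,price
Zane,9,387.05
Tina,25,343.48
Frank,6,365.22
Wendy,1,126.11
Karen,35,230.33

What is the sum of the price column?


Values in 'price' column:
  Row 1: 387.05
  Row 2: 343.48
  Row 3: 365.22
  Row 4: 126.11
  Row 5: 230.33
Sum = 387.05 + 343.48 + 365.22 + 126.11 + 230.33 = 1452.19

ANSWER: 1452.19


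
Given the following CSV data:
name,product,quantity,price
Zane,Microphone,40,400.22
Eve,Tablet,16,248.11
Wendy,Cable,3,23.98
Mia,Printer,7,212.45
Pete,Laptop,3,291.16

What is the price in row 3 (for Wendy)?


Row 3: Wendy
Column 'price' = 23.98

ANSWER: 23.98


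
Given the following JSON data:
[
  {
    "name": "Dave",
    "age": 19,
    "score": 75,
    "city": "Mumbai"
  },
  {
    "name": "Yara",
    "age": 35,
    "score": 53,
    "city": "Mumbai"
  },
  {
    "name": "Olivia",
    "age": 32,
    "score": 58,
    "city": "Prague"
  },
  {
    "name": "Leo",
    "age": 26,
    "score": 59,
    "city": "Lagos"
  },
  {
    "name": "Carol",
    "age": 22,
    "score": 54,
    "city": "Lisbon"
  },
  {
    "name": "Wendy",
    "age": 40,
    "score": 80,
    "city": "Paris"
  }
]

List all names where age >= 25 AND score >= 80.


Checking both conditions:
  Dave (age=19, score=75) -> no
  Yara (age=35, score=53) -> no
  Olivia (age=32, score=58) -> no
  Leo (age=26, score=59) -> no
  Carol (age=22, score=54) -> no
  Wendy (age=40, score=80) -> YES


ANSWER: Wendy


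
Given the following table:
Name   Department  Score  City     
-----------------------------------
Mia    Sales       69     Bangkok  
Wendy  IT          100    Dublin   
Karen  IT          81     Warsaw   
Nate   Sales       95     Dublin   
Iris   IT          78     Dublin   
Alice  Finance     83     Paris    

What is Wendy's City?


Row 2: Wendy
City = Dublin

ANSWER: Dublin


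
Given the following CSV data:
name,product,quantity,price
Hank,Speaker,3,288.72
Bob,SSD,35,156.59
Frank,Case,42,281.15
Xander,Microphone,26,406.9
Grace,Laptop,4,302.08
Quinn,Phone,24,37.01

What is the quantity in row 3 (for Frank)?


Row 3: Frank
Column 'quantity' = 42

ANSWER: 42


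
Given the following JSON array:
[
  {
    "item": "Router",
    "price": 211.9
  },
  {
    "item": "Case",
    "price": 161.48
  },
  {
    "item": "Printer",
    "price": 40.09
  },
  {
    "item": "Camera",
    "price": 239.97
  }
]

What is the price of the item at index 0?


Array index 0 -> Router
price = 211.9

ANSWER: 211.9


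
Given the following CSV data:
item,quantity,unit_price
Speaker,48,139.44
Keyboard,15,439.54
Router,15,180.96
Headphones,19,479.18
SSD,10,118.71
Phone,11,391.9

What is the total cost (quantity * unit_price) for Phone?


Row: Phone
quantity = 11
unit_price = 391.9
total = 11 * 391.9 = 4310.9

ANSWER: 4310.9


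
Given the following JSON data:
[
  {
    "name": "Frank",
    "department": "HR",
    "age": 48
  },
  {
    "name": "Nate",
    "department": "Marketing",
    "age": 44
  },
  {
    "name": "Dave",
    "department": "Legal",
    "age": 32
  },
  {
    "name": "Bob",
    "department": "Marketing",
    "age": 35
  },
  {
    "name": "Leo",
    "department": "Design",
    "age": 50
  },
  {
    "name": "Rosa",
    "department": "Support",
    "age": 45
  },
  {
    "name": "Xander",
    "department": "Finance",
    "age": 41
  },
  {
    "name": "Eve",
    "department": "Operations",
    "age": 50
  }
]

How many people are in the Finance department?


Scanning records for department = Finance
  Record 6: Xander
Count: 1

ANSWER: 1


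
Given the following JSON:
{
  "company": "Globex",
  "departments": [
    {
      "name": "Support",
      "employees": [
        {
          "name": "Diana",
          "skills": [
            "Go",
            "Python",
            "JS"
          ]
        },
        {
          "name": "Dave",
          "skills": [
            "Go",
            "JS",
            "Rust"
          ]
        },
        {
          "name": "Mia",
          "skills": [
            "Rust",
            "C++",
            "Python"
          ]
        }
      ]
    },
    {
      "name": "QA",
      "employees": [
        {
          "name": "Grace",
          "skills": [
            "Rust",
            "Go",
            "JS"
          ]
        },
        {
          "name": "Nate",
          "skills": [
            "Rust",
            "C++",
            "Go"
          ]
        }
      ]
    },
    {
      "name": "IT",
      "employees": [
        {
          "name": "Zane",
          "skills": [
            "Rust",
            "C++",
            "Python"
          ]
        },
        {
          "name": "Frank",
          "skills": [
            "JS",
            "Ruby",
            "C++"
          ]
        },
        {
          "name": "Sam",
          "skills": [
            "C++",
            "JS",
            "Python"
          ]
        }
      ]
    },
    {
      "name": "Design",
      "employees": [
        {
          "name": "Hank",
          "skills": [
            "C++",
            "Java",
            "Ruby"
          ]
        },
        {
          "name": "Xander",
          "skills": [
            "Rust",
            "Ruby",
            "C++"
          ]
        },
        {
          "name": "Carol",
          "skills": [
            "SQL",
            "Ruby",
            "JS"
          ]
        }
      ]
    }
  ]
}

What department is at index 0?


Path: departments[0].name
Value: Support

ANSWER: Support


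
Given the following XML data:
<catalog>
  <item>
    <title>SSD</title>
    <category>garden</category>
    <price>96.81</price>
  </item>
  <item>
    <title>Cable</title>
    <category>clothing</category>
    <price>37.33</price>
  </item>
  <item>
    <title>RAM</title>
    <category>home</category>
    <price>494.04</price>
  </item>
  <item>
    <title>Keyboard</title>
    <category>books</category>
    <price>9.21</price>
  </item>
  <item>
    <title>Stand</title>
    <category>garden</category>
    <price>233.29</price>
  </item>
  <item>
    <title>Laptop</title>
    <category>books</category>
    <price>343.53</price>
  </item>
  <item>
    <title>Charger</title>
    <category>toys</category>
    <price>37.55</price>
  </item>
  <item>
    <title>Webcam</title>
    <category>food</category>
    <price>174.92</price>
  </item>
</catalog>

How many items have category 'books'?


Scanning <item> elements for <category>books</category>:
  Item 4: Keyboard -> MATCH
  Item 6: Laptop -> MATCH
Count: 2

ANSWER: 2


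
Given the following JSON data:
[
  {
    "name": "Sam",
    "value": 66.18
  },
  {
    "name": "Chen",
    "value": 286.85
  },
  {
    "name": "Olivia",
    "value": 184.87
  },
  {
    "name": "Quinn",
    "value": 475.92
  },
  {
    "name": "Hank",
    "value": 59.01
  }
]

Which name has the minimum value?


Comparing values:
  Sam: 66.18
  Chen: 286.85
  Olivia: 184.87
  Quinn: 475.92
  Hank: 59.01
Minimum: Hank (59.01)

ANSWER: Hank


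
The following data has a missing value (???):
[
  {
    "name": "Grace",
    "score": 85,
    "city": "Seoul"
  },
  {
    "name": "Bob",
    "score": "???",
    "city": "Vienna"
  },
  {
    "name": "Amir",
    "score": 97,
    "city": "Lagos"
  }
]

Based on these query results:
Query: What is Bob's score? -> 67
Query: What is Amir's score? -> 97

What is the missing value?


The missing value is Bob's score
From query: Bob's score = 67

ANSWER: 67


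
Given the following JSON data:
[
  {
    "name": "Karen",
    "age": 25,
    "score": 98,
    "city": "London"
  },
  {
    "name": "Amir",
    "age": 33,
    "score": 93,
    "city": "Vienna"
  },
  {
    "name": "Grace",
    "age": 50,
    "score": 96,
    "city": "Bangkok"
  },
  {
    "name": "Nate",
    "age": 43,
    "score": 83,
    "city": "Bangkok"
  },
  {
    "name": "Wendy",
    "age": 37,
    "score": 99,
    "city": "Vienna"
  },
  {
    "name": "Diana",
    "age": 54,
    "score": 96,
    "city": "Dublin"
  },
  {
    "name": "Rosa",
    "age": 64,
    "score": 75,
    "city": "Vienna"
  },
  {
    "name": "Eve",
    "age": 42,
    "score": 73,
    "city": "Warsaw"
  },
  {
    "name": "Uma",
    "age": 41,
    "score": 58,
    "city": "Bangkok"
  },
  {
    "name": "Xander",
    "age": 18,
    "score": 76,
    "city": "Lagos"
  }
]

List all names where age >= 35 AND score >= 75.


Checking both conditions:
  Karen (age=25, score=98) -> no
  Amir (age=33, score=93) -> no
  Grace (age=50, score=96) -> YES
  Nate (age=43, score=83) -> YES
  Wendy (age=37, score=99) -> YES
  Diana (age=54, score=96) -> YES
  Rosa (age=64, score=75) -> YES
  Eve (age=42, score=73) -> no
  Uma (age=41, score=58) -> no
  Xander (age=18, score=76) -> no


ANSWER: Grace, Nate, Wendy, Diana, Rosa
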